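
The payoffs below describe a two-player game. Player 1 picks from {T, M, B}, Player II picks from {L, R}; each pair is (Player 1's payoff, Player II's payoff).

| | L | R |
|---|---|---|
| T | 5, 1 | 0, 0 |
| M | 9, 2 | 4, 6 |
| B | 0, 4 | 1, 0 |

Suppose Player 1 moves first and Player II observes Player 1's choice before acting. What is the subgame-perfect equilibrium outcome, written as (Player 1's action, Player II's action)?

Backward induction with Player 1 moving first.
- T: Player II compares 1, 0 and picks L; Player 1 would get 5.
- M: Player II compares 2, 6 and picks R; Player 1 would get 4.
- B: Player II compares 4, 0 and picks L; Player 1 would get 0.
Maximizing over 5, 4, 0, Player 1 chooses T. Subgame-perfect outcome: (T, L) with payoffs (5, 1).

(T, L)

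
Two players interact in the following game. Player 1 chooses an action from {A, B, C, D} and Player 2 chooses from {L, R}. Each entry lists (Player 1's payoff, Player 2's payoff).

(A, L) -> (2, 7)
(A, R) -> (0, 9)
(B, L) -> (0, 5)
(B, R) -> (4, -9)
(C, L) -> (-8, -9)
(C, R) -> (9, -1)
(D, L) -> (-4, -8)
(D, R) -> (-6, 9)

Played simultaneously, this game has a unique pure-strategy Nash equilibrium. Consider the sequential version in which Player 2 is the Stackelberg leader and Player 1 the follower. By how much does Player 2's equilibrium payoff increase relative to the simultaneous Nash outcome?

8

Backward induction with Player 2 moving first.
- L → Player 1 plays A (best of 2, 0, -8, -4); Player 2 gets 7.
- R → Player 1 plays C (best of 0, 4, 9, -6); Player 2 gets -1.
Maximizing over 7, -1, Player 2 chooses L. Subgame-perfect outcome: (A, L) with payoffs (2, 7).
Under simultaneous play:
Player 1's best replies: L→A; R→C.
Player 2's best replies: A→R; B→L; C→R; D→R.
The unique mutual best reply is (C, R), giving (9, -1).
Player 2's commitment gain: 7 − -1 = 8.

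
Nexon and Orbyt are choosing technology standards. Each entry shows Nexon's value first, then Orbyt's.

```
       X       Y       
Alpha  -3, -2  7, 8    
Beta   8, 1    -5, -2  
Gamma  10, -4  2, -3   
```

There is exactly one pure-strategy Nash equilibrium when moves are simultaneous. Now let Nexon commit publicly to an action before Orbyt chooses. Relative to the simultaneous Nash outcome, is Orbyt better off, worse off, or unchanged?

Orbyt best-responds to each possible Nexon move:
- Alpha: Orbyt compares -2, 8 and picks Y; Nexon would get 7.
- Beta: Orbyt compares 1, -2 and picks X; Nexon would get 8.
- Gamma: Orbyt compares -4, -3 and picks Y; Nexon would get 2.
Maximizing over 7, 8, 2, Nexon chooses Beta. Subgame-perfect outcome: (Beta, X) with payoffs (8, 1).
Now find the simultaneous Nash equilibrium.
Nexon's best replies: X→Gamma; Y→Alpha.
Orbyt's best replies: Alpha→Y; Beta→X; Gamma→Y.
Only (Alpha, Y) has each player best-responding; Nash payoffs (7, 8).
Orbyt earns 1 sequentially versus 8 at the Nash outcome: worse off.

worse off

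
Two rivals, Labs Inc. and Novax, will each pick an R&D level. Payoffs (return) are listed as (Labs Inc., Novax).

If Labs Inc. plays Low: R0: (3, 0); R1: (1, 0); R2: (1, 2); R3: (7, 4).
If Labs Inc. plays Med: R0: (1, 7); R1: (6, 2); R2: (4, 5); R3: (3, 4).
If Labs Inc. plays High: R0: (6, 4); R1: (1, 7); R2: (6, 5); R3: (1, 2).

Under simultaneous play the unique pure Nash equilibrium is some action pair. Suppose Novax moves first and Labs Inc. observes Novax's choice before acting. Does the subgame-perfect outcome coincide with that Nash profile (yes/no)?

no

Work backward from Labs Inc.'s decision.
- R0: Labs Inc. compares 3, 1, 6 and picks High; Novax would get 4.
- R1: Labs Inc. compares 1, 6, 1 and picks Med; Novax would get 2.
- R2: Labs Inc. compares 1, 4, 6 and picks High; Novax would get 5.
- R3: Labs Inc. compares 7, 3, 1 and picks Low; Novax would get 4.
Maximizing over 4, 2, 5, 4, Novax chooses R2. Subgame-perfect outcome: (High, R2) with payoffs (6, 5).
Under simultaneous play:
Labs Inc.'s best replies: R0→High; R1→Med; R2→High; R3→Low.
Novax's best replies: Low→R3; Med→R0; High→R1.
Only (Low, R3) has each player best-responding; Nash payoffs (7, 4).
Sequential outcome (High, R2) differs from the Nash profile (Low, R3).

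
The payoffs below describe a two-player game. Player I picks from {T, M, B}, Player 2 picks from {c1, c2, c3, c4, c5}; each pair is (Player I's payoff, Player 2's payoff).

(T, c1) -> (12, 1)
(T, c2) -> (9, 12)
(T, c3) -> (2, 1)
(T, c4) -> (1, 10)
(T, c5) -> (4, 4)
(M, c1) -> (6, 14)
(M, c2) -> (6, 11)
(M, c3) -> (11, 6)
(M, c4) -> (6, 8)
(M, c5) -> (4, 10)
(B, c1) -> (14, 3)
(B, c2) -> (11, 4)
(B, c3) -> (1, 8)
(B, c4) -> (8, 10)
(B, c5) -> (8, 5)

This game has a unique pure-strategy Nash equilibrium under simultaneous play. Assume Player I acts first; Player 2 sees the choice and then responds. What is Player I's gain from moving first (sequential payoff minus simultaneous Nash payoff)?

Solve by backward induction (Player I leads).
- T: BR = c2, leader payoff 9.
- M: BR = c1, leader payoff 6.
- B: BR = c4, leader payoff 8.
Among 9, 6, 8, the best is 9 at T. Subgame-perfect outcome: (T, c2) with payoffs (9, 12).
Now find the simultaneous Nash equilibrium.
Player I's best replies: c1→B; c2→B; c3→M; c4→B; c5→B.
Player 2's best replies: T→c2; M→c1; B→c4.
Only (B, c4) has each player best-responding; Nash payoffs (8, 10).
Player I's commitment gain: 9 − 8 = 1.

1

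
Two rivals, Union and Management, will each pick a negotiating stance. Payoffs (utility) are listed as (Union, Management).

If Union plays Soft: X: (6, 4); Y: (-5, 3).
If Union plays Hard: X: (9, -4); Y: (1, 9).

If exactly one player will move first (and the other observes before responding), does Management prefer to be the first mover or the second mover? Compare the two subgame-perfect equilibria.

first

If Union leads: Management's best replies are Soft→X, Hard→Y; Union's induced payoffs 6, 1; outcome (Soft, X), payoffs (6, 4).
If Management leads: Union's best replies are X→Hard, Y→Hard; Management's induced payoffs -4, 9; outcome (Hard, Y), payoffs (1, 9).
Management gets 9 moving first and 4 moving second, so Management prefers to move first.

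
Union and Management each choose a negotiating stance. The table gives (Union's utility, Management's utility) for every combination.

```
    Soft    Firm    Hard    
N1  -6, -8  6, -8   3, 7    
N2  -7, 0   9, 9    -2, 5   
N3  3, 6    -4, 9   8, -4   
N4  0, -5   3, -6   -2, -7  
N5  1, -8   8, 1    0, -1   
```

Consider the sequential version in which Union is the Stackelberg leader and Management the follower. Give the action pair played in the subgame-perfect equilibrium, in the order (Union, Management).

Management best-responds to each possible Union move:
- N1 → Management plays Hard (best of -8, -8, 7); Union gets 3.
- N2 → Management plays Firm (best of 0, 9, 5); Union gets 9.
- N3 → Management plays Firm (best of 6, 9, -4); Union gets -4.
- N4 → Management plays Soft (best of -5, -6, -7); Union gets 0.
- N5 → Management plays Firm (best of -8, 1, -1); Union gets 8.
Among 3, 9, -4, 0, 8, the best is 9 at N2. Subgame-perfect outcome: (N2, Firm) with payoffs (9, 9).

(N2, Firm)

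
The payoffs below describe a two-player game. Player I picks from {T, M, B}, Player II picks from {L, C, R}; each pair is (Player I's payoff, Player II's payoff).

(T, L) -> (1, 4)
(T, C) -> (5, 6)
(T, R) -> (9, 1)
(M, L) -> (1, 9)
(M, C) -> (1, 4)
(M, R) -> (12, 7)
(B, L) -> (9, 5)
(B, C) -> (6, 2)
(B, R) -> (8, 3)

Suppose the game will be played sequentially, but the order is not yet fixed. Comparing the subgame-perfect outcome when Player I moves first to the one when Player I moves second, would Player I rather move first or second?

second

If Player I leads: Player II's best replies are T→C, M→L, B→L; Player I's induced payoffs 5, 1, 9; outcome (B, L), payoffs (9, 5).
If Player II leads: Player I's best replies are L→B, C→B, R→M; Player II's induced payoffs 5, 2, 7; outcome (M, R), payoffs (12, 7).
Player I gets 9 moving first and 12 moving second, so Player I prefers to move second.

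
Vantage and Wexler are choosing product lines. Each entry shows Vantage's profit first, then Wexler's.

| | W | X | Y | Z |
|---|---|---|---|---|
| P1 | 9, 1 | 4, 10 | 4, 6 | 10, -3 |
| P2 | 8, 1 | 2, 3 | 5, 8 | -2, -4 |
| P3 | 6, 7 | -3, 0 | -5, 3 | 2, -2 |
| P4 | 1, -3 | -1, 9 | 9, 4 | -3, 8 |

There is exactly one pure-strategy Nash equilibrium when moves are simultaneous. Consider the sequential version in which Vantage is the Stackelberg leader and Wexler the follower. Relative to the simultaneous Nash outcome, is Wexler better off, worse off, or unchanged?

worse off

Wexler best-responds to each possible Vantage move:
- P1: BR = X, leader payoff 4.
- P2: BR = Y, leader payoff 5.
- P3: BR = W, leader payoff 6.
- P4: BR = X, leader payoff -1.
Maximizing over 4, 5, 6, -1, Vantage chooses P3. Subgame-perfect outcome: (P3, W) with payoffs (6, 7).
Under simultaneous play:
Vantage's best replies: W→P1; X→P1; Y→P4; Z→P1.
Wexler's best replies: P1→X; P2→Y; P3→W; P4→X.
Only (P1, X) has each player best-responding; Nash payoffs (4, 10).
Wexler earns 7 sequentially versus 10 at the Nash outcome: worse off.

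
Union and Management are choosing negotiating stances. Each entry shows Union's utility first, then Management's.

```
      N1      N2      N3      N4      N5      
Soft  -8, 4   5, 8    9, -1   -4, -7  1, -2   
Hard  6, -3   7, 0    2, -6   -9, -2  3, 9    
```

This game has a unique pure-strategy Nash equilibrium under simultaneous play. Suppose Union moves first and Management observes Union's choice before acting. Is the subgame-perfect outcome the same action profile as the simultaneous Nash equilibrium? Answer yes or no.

no

Solve by backward induction (Union leads).
- Soft: BR = N2, leader payoff 5.
- Hard: BR = N5, leader payoff 3.
Union's induced payoffs are 5, 3, so Union commits to Soft. Subgame-perfect outcome: (Soft, N2) with payoffs (5, 8).
Under simultaneous play:
Union's best replies: N1→Hard; N2→Hard; N3→Soft; N4→Soft; N5→Hard.
Management's best replies: Soft→N2; Hard→N5.
Only (Hard, N5) has each player best-responding; Nash payoffs (3, 9).
Sequential outcome (Soft, N2) differs from the Nash profile (Hard, N5).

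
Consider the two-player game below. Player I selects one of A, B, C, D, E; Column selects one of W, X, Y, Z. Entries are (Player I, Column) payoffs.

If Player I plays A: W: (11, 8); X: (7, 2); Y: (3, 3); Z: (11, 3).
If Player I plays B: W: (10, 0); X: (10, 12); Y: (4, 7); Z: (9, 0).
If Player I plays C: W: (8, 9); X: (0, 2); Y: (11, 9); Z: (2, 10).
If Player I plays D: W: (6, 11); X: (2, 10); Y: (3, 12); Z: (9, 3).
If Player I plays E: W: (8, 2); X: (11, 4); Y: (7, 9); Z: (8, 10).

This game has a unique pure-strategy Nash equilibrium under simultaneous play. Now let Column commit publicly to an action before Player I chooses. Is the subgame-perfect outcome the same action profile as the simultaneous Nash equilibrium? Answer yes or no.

no

Backward induction with Column moving first.
- W: Player I compares 11, 10, 8, 6, 8 and picks A; Column would get 8.
- X: Player I compares 7, 10, 0, 2, 11 and picks E; Column would get 4.
- Y: Player I compares 3, 4, 11, 3, 7 and picks C; Column would get 9.
- Z: Player I compares 11, 9, 2, 9, 8 and picks A; Column would get 3.
Among 8, 4, 9, 3, the best is 9 at Y. Subgame-perfect outcome: (C, Y) with payoffs (11, 9).
For the simultaneous game, intersect best replies.
Player I's best replies: W→A; X→E; Y→C; Z→A.
Column's best replies: A→W; B→X; C→Z; D→Y; E→Z.
The unique mutual best reply is (A, W), giving (11, 8).
Sequential outcome (C, Y) differs from the Nash profile (A, W).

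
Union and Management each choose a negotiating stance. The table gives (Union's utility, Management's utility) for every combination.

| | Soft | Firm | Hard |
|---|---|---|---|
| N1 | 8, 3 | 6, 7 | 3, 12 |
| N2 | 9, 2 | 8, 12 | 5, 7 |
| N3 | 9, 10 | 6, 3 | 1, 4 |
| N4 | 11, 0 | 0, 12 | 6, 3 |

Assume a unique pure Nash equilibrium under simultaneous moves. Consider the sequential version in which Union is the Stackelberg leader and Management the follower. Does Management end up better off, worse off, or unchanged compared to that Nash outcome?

Solve by backward induction (Union leads).
- N1 → Management plays Hard (best of 3, 7, 12); Union gets 3.
- N2 → Management plays Firm (best of 2, 12, 7); Union gets 8.
- N3 → Management plays Soft (best of 10, 3, 4); Union gets 9.
- N4 → Management plays Firm (best of 0, 12, 3); Union gets 0.
Union's induced payoffs are 3, 8, 9, 0, so Union commits to N3. Subgame-perfect outcome: (N3, Soft) with payoffs (9, 10).
Under simultaneous play:
Union's best replies: Soft→N4; Firm→N2; Hard→N4.
Management's best replies: N1→Hard; N2→Firm; N3→Soft; N4→Firm.
The unique mutual best reply is (N2, Firm), giving (8, 12).
Management earns 10 sequentially versus 12 at the Nash outcome: worse off.

worse off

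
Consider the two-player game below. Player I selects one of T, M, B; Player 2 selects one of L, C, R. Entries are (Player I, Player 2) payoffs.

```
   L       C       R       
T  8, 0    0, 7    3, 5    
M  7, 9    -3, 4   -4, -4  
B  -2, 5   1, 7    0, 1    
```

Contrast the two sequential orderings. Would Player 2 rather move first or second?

If Player I leads: Player 2's best replies are T→C, M→L, B→C; Player I's induced payoffs 0, 7, 1; outcome (M, L), payoffs (7, 9).
If Player 2 leads: Player I's best replies are L→T, C→B, R→T; Player 2's induced payoffs 0, 7, 5; outcome (B, C), payoffs (1, 7).
Player 2 gets 7 moving first and 9 moving second, so Player 2 prefers to move second.

second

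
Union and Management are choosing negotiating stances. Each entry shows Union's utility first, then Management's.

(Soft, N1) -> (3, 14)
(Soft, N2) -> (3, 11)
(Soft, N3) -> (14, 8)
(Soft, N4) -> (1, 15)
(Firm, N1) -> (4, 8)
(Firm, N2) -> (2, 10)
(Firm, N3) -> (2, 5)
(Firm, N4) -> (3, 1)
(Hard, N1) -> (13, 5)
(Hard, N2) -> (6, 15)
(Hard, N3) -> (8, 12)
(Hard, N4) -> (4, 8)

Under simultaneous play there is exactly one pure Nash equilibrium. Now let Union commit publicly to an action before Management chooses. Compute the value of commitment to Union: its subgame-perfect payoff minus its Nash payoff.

0

Work backward from Management's decision.
- Soft: Management compares 14, 11, 8, 15 and picks N4; Union would get 1.
- Firm: Management compares 8, 10, 5, 1 and picks N2; Union would get 2.
- Hard: Management compares 5, 15, 12, 8 and picks N2; Union would get 6.
Maximizing over 1, 2, 6, Union chooses Hard. Subgame-perfect outcome: (Hard, N2) with payoffs (6, 15).
For the simultaneous game, intersect best replies.
Union's best replies: N1→Hard; N2→Hard; N3→Soft; N4→Hard.
Management's best replies: Soft→N4; Firm→N2; Hard→N2.
The unique mutual best reply is (Hard, N2), giving (6, 15).
Union's commitment gain: 6 − 6 = 0.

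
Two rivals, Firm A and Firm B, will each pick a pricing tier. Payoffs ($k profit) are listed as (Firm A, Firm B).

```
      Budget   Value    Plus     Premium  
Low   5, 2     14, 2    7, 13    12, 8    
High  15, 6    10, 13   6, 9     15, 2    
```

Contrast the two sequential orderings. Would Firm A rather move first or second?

first

If Firm A leads: Firm B's best replies are Low→Plus, High→Value; Firm A's induced payoffs 7, 10; outcome (High, Value), payoffs (10, 13).
If Firm B leads: Firm A's best replies are Budget→High, Value→Low, Plus→Low, Premium→High; Firm B's induced payoffs 6, 2, 13, 2; outcome (Low, Plus), payoffs (7, 13).
Firm A gets 10 moving first and 7 moving second, so Firm A prefers to move first.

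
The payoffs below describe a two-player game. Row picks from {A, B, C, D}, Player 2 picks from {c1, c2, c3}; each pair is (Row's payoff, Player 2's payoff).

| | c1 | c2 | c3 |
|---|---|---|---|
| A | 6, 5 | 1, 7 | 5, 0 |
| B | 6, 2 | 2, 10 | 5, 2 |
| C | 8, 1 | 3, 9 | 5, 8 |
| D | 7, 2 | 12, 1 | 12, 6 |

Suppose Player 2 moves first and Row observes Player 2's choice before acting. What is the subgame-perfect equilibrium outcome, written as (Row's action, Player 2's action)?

(D, c3)

Work backward from Row's decision.
- c1: Row compares 6, 6, 8, 7 and picks C; Player 2 would get 1.
- c2: Row compares 1, 2, 3, 12 and picks D; Player 2 would get 1.
- c3: Row compares 5, 5, 5, 12 and picks D; Player 2 would get 6.
Among 1, 1, 6, the best is 6 at c3. Subgame-perfect outcome: (D, c3) with payoffs (12, 6).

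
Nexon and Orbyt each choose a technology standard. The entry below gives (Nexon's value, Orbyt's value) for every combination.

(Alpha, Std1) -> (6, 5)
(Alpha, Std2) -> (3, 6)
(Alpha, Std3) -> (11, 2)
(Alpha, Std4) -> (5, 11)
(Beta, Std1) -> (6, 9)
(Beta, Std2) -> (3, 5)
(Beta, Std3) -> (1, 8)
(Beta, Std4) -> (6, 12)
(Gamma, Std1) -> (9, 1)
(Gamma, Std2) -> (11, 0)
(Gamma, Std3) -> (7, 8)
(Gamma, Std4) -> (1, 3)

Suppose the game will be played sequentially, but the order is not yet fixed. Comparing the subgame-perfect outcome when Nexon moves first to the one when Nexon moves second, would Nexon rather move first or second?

If Nexon leads: Orbyt's best replies are Alpha→Std4, Beta→Std4, Gamma→Std3; Nexon's induced payoffs 5, 6, 7; outcome (Gamma, Std3), payoffs (7, 8).
If Orbyt leads: Nexon's best replies are Std1→Gamma, Std2→Gamma, Std3→Alpha, Std4→Beta; Orbyt's induced payoffs 1, 0, 2, 12; outcome (Beta, Std4), payoffs (6, 12).
Nexon gets 7 moving first and 6 moving second, so Nexon prefers to move first.

first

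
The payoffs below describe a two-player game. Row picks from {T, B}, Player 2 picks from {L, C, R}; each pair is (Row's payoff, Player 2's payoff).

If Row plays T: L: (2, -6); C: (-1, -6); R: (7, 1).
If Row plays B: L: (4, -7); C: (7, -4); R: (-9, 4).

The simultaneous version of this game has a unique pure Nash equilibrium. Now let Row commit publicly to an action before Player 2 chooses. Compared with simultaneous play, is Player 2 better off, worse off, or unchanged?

unchanged

Backward induction with Row moving first.
- T → Player 2 plays R (best of -6, -6, 1); Row gets 7.
- B → Player 2 plays R (best of -7, -4, 4); Row gets -9.
Maximizing over 7, -9, Row chooses T. Subgame-perfect outcome: (T, R) with payoffs (7, 1).
For the simultaneous game, intersect best replies.
Row's best replies: L→B; C→B; R→T.
Player 2's best replies: T→R; B→R.
Only (T, R) has each player best-responding; Nash payoffs (7, 1).
Player 2 earns 1 sequentially versus 1 at the Nash outcome: unchanged.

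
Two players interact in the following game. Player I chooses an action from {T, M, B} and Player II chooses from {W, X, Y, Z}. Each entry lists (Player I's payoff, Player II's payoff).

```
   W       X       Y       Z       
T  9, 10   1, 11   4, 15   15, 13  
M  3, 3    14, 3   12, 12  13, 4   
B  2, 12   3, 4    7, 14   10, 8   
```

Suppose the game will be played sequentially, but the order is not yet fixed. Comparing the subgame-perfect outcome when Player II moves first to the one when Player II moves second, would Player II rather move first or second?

first

If Player I leads: Player II's best replies are T→Y, M→Y, B→Y; Player I's induced payoffs 4, 12, 7; outcome (M, Y), payoffs (12, 12).
If Player II leads: Player I's best replies are W→T, X→M, Y→M, Z→T; Player II's induced payoffs 10, 3, 12, 13; outcome (T, Z), payoffs (15, 13).
Player II gets 13 moving first and 12 moving second, so Player II prefers to move first.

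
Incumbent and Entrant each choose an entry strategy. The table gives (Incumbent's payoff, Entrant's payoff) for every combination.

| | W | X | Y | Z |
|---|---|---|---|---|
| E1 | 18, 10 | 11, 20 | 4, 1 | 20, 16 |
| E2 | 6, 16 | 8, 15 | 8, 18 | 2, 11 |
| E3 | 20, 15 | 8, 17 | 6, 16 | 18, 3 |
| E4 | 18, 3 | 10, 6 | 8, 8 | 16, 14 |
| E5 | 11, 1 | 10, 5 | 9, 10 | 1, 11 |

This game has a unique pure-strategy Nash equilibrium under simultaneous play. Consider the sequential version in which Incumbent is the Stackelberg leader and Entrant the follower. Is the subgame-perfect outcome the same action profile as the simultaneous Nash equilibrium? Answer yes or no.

Solve by backward induction (Incumbent leads).
- E1: BR = X, leader payoff 11.
- E2: BR = Y, leader payoff 8.
- E3: BR = X, leader payoff 8.
- E4: BR = Z, leader payoff 16.
- E5: BR = Z, leader payoff 1.
Maximizing over 11, 8, 8, 16, 1, Incumbent chooses E4. Subgame-perfect outcome: (E4, Z) with payoffs (16, 14).
Under simultaneous play:
Incumbent's best replies: W→E3; X→E1; Y→E5; Z→E1.
Entrant's best replies: E1→X; E2→Y; E3→X; E4→Z; E5→Z.
Only (E1, X) has each player best-responding; Nash payoffs (11, 20).
Sequential outcome (E4, Z) differs from the Nash profile (E1, X).

no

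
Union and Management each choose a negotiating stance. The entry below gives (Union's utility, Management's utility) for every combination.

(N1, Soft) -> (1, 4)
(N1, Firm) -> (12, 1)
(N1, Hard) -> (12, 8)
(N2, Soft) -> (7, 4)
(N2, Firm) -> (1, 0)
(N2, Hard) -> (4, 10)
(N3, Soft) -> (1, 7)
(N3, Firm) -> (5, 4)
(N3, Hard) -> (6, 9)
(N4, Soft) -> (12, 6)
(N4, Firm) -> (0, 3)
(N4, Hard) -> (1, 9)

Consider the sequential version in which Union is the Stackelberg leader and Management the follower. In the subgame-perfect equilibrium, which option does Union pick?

N1

Backward induction with Union moving first.
- N1: BR = Hard, leader payoff 12.
- N2: BR = Hard, leader payoff 4.
- N3: BR = Hard, leader payoff 6.
- N4: BR = Hard, leader payoff 1.
Union's induced payoffs are 12, 4, 6, 1, so Union commits to N1. Subgame-perfect outcome: (N1, Hard) with payoffs (12, 8).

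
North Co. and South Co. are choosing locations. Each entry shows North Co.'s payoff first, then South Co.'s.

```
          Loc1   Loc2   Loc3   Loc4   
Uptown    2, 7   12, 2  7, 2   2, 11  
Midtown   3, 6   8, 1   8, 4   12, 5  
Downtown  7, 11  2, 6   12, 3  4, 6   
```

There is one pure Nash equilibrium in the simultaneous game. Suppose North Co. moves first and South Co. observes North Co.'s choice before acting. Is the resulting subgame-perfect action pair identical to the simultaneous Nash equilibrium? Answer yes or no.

South Co. best-responds to each possible North Co. move:
- Uptown: South Co. compares 7, 2, 2, 11 and picks Loc4; North Co. would get 2.
- Midtown: South Co. compares 6, 1, 4, 5 and picks Loc1; North Co. would get 3.
- Downtown: South Co. compares 11, 6, 3, 6 and picks Loc1; North Co. would get 7.
North Co.'s induced payoffs are 2, 3, 7, so North Co. commits to Downtown. Subgame-perfect outcome: (Downtown, Loc1) with payoffs (7, 11).
For the simultaneous game, intersect best replies.
North Co.'s best replies: Loc1→Downtown; Loc2→Uptown; Loc3→Downtown; Loc4→Midtown.
South Co.'s best replies: Uptown→Loc4; Midtown→Loc1; Downtown→Loc1.
Only (Downtown, Loc1) has each player best-responding; Nash payoffs (7, 11).
Sequential outcome (Downtown, Loc1) coincides with the Nash profile (Downtown, Loc1).

yes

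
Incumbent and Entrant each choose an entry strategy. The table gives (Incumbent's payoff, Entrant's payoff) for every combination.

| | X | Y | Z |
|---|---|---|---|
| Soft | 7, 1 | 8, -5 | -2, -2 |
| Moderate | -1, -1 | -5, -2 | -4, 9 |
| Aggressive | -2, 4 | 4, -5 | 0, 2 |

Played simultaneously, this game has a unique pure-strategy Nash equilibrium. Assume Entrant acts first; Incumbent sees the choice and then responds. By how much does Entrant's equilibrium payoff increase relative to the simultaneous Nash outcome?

Backward induction with Entrant moving first.
- X: BR = Soft, leader payoff 1.
- Y: BR = Soft, leader payoff -5.
- Z: BR = Aggressive, leader payoff 2.
Maximizing over 1, -5, 2, Entrant chooses Z. Subgame-perfect outcome: (Aggressive, Z) with payoffs (0, 2).
Now find the simultaneous Nash equilibrium.
Incumbent's best replies: X→Soft; Y→Soft; Z→Aggressive.
Entrant's best replies: Soft→X; Moderate→Z; Aggressive→X.
Only (Soft, X) has each player best-responding; Nash payoffs (7, 1).
Entrant's commitment gain: 2 − 1 = 1.

1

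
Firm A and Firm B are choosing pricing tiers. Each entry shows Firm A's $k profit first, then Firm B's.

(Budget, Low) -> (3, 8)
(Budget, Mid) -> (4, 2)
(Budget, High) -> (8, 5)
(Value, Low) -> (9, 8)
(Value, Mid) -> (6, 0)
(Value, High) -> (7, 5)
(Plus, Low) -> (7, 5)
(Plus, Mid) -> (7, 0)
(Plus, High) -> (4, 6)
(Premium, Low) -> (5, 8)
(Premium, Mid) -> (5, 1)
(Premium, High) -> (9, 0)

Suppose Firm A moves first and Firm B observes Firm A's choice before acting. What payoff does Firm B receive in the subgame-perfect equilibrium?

Firm B best-responds to each possible Firm A move:
- Budget: BR = Low, leader payoff 3.
- Value: BR = Low, leader payoff 9.
- Plus: BR = High, leader payoff 4.
- Premium: BR = Low, leader payoff 5.
Maximizing over 3, 9, 4, 5, Firm A chooses Value. Subgame-perfect outcome: (Value, Low) with payoffs (9, 8).

8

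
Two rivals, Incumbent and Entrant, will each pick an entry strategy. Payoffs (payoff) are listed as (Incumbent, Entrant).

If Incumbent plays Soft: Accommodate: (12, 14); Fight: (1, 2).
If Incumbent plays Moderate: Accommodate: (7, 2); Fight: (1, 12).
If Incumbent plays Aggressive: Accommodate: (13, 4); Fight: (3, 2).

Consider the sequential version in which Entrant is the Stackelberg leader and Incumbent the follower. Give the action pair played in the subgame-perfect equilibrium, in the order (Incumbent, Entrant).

Work backward from Incumbent's decision.
- Accommodate: Incumbent compares 12, 7, 13 and picks Aggressive; Entrant would get 4.
- Fight: Incumbent compares 1, 1, 3 and picks Aggressive; Entrant would get 2.
Entrant's induced payoffs are 4, 2, so Entrant commits to Accommodate. Subgame-perfect outcome: (Aggressive, Accommodate) with payoffs (13, 4).

(Aggressive, Accommodate)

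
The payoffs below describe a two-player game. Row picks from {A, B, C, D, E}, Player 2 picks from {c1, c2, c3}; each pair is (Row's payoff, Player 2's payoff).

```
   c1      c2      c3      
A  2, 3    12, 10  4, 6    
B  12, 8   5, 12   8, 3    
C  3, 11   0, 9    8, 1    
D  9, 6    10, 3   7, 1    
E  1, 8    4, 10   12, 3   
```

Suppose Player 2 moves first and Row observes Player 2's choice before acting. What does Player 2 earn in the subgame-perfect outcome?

10

Backward induction with Player 2 moving first.
- c1: Row compares 2, 12, 3, 9, 1 and picks B; Player 2 would get 8.
- c2: Row compares 12, 5, 0, 10, 4 and picks A; Player 2 would get 10.
- c3: Row compares 4, 8, 8, 7, 12 and picks E; Player 2 would get 3.
Player 2's induced payoffs are 8, 10, 3, so Player 2 commits to c2. Subgame-perfect outcome: (A, c2) with payoffs (12, 10).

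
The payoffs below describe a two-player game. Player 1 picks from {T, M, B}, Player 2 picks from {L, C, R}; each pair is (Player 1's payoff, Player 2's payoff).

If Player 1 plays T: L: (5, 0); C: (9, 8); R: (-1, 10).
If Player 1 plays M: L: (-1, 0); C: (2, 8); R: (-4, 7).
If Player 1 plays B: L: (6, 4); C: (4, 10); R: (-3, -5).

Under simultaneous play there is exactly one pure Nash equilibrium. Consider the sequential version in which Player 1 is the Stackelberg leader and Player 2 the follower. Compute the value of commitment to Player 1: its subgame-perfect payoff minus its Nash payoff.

5

Solve by backward induction (Player 1 leads).
- T: BR = R, leader payoff -1.
- M: BR = C, leader payoff 2.
- B: BR = C, leader payoff 4.
Among -1, 2, 4, the best is 4 at B. Subgame-perfect outcome: (B, C) with payoffs (4, 10).
For the simultaneous game, intersect best replies.
Player 1's best replies: L→B; C→T; R→T.
Player 2's best replies: T→R; M→C; B→C.
The unique mutual best reply is (T, R), giving (-1, 10).
Player 1's commitment gain: 4 − -1 = 5.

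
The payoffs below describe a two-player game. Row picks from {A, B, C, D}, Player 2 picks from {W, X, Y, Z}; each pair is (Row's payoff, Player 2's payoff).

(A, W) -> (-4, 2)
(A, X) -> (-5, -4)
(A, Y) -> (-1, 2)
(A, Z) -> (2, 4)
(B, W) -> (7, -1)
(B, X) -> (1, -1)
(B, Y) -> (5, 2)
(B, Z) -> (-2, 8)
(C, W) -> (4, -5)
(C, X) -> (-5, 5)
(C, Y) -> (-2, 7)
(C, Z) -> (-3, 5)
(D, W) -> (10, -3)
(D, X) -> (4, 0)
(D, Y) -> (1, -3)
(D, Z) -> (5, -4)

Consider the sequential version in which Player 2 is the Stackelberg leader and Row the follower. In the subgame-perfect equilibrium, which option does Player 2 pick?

Y

Solve by backward induction (Player 2 leads).
- W: Row compares -4, 7, 4, 10 and picks D; Player 2 would get -3.
- X: Row compares -5, 1, -5, 4 and picks D; Player 2 would get 0.
- Y: Row compares -1, 5, -2, 1 and picks B; Player 2 would get 2.
- Z: Row compares 2, -2, -3, 5 and picks D; Player 2 would get -4.
Among -3, 0, 2, -4, the best is 2 at Y. Subgame-perfect outcome: (B, Y) with payoffs (5, 2).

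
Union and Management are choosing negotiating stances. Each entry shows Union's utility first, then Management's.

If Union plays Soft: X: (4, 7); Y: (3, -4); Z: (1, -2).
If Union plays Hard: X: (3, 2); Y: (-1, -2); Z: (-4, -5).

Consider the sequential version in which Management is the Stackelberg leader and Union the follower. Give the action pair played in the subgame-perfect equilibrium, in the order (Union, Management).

(Soft, X)

Union best-responds to each possible Management move:
- X → Union plays Soft (best of 4, 3); Management gets 7.
- Y → Union plays Soft (best of 3, -1); Management gets -4.
- Z → Union plays Soft (best of 1, -4); Management gets -2.
Among 7, -4, -2, the best is 7 at X. Subgame-perfect outcome: (Soft, X) with payoffs (4, 7).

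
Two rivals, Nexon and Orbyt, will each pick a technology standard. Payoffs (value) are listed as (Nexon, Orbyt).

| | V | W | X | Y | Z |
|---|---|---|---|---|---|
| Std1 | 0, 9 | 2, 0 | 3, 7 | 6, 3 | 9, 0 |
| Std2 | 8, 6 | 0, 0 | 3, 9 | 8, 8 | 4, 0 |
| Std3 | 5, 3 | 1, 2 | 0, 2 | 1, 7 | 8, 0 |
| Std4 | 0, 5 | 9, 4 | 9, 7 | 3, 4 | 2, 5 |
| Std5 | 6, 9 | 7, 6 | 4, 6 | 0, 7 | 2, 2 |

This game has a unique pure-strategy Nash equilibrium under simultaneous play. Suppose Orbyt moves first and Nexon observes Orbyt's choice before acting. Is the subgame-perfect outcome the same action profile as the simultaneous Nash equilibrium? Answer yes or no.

Backward induction with Orbyt moving first.
- V: Nexon compares 0, 8, 5, 0, 6 and picks Std2; Orbyt would get 6.
- W: Nexon compares 2, 0, 1, 9, 7 and picks Std4; Orbyt would get 4.
- X: Nexon compares 3, 3, 0, 9, 4 and picks Std4; Orbyt would get 7.
- Y: Nexon compares 6, 8, 1, 3, 0 and picks Std2; Orbyt would get 8.
- Z: Nexon compares 9, 4, 8, 2, 2 and picks Std1; Orbyt would get 0.
Among 6, 4, 7, 8, 0, the best is 8 at Y. Subgame-perfect outcome: (Std2, Y) with payoffs (8, 8).
For the simultaneous game, intersect best replies.
Nexon's best replies: V→Std2; W→Std4; X→Std4; Y→Std2; Z→Std1.
Orbyt's best replies: Std1→V; Std2→X; Std3→Y; Std4→X; Std5→V.
The unique mutual best reply is (Std4, X), giving (9, 7).
Sequential outcome (Std2, Y) differs from the Nash profile (Std4, X).

no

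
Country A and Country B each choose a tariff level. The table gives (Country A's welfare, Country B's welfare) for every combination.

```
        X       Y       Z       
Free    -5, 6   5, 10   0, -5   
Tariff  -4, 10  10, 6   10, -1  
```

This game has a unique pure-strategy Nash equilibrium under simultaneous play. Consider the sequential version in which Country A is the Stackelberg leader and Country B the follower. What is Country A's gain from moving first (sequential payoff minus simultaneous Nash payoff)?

9

Solve by backward induction (Country A leads).
- Free: BR = Y, leader payoff 5.
- Tariff: BR = X, leader payoff -4.
Among 5, -4, the best is 5 at Free. Subgame-perfect outcome: (Free, Y) with payoffs (5, 10).
Now find the simultaneous Nash equilibrium.
Country A's best replies: X→Tariff; Y→Tariff; Z→Tariff.
Country B's best replies: Free→Y; Tariff→X.
The unique mutual best reply is (Tariff, X), giving (-4, 10).
Country A's commitment gain: 5 − -4 = 9.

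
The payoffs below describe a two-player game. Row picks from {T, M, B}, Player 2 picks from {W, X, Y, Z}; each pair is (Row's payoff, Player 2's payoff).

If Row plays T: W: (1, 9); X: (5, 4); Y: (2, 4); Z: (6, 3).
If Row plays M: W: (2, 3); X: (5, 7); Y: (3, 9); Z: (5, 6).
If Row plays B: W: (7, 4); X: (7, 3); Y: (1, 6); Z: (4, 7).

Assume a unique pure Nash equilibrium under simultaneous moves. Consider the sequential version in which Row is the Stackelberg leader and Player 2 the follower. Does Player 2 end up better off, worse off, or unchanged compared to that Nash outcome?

worse off

Solve by backward induction (Row leads).
- T → Player 2 plays W (best of 9, 4, 4, 3); Row gets 1.
- M → Player 2 plays Y (best of 3, 7, 9, 6); Row gets 3.
- B → Player 2 plays Z (best of 4, 3, 6, 7); Row gets 4.
Among 1, 3, 4, the best is 4 at B. Subgame-perfect outcome: (B, Z) with payoffs (4, 7).
Under simultaneous play:
Row's best replies: W→B; X→B; Y→M; Z→T.
Player 2's best replies: T→W; M→Y; B→Z.
Only (M, Y) has each player best-responding; Nash payoffs (3, 9).
Player 2 earns 7 sequentially versus 9 at the Nash outcome: worse off.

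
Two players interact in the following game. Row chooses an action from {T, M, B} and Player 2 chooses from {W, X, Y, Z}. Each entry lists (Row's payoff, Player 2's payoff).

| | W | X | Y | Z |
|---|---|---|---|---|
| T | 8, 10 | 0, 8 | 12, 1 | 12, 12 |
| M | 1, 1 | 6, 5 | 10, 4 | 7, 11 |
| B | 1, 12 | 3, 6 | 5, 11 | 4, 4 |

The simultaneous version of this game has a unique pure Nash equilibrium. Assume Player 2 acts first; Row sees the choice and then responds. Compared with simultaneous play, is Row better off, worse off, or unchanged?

Backward induction with Player 2 moving first.
- W → Row plays T (best of 8, 1, 1); Player 2 gets 10.
- X → Row plays M (best of 0, 6, 3); Player 2 gets 5.
- Y → Row plays T (best of 12, 10, 5); Player 2 gets 1.
- Z → Row plays T (best of 12, 7, 4); Player 2 gets 12.
Maximizing over 10, 5, 1, 12, Player 2 chooses Z. Subgame-perfect outcome: (T, Z) with payoffs (12, 12).
Under simultaneous play:
Row's best replies: W→T; X→M; Y→T; Z→T.
Player 2's best replies: T→Z; M→Z; B→W.
Only (T, Z) has each player best-responding; Nash payoffs (12, 12).
Row earns 12 sequentially versus 12 at the Nash outcome: unchanged.

unchanged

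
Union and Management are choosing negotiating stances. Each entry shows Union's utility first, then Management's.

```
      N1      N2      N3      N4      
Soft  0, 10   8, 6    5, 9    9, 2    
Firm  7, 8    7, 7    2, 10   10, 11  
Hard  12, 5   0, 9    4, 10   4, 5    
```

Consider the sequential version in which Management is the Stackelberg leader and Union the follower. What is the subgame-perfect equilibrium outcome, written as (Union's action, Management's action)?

Work backward from Union's decision.
- N1 → Union plays Hard (best of 0, 7, 12); Management gets 5.
- N2 → Union plays Soft (best of 8, 7, 0); Management gets 6.
- N3 → Union plays Soft (best of 5, 2, 4); Management gets 9.
- N4 → Union plays Firm (best of 9, 10, 4); Management gets 11.
Among 5, 6, 9, 11, the best is 11 at N4. Subgame-perfect outcome: (Firm, N4) with payoffs (10, 11).

(Firm, N4)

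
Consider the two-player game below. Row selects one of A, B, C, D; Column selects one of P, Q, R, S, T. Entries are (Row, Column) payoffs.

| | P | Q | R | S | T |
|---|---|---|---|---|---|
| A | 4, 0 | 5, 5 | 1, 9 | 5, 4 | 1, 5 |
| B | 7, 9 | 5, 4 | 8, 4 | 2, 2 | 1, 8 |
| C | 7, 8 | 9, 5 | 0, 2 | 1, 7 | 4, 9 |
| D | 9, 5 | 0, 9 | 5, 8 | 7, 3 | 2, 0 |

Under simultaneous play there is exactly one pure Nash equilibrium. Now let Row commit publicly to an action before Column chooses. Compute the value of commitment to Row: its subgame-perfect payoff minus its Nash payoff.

Work backward from Column's decision.
- A: Column compares 0, 5, 9, 4, 5 and picks R; Row would get 1.
- B: Column compares 9, 4, 4, 2, 8 and picks P; Row would get 7.
- C: Column compares 8, 5, 2, 7, 9 and picks T; Row would get 4.
- D: Column compares 5, 9, 8, 3, 0 and picks Q; Row would get 0.
Maximizing over 1, 7, 4, 0, Row chooses B. Subgame-perfect outcome: (B, P) with payoffs (7, 9).
Now find the simultaneous Nash equilibrium.
Row's best replies: P→D; Q→C; R→B; S→D; T→C.
Column's best replies: A→R; B→P; C→T; D→Q.
The unique mutual best reply is (C, T), giving (4, 9).
Row's commitment gain: 7 − 4 = 3.

3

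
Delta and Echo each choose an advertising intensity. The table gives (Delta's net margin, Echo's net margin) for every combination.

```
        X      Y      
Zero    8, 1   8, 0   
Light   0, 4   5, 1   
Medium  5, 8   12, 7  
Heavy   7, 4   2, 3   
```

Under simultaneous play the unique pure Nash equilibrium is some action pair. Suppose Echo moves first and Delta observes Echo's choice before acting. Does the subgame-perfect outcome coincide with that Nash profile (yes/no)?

no

Work backward from Delta's decision.
- X: BR = Zero, leader payoff 1.
- Y: BR = Medium, leader payoff 7.
Maximizing over 1, 7, Echo chooses Y. Subgame-perfect outcome: (Medium, Y) with payoffs (12, 7).
For the simultaneous game, intersect best replies.
Delta's best replies: X→Zero; Y→Medium.
Echo's best replies: Zero→X; Light→X; Medium→X; Heavy→X.
The unique mutual best reply is (Zero, X), giving (8, 1).
Sequential outcome (Medium, Y) differs from the Nash profile (Zero, X).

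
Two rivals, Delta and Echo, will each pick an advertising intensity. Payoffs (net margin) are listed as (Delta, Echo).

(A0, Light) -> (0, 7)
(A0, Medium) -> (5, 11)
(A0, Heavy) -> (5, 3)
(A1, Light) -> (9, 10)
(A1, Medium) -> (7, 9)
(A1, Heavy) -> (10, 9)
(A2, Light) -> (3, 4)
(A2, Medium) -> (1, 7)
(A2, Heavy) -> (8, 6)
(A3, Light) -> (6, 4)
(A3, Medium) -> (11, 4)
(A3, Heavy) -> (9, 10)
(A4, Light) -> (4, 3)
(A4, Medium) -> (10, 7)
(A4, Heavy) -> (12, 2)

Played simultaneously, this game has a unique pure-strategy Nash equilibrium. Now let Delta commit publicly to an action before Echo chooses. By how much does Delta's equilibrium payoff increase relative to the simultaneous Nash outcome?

1

Backward induction with Delta moving first.
- A0: Echo compares 7, 11, 3 and picks Medium; Delta would get 5.
- A1: Echo compares 10, 9, 9 and picks Light; Delta would get 9.
- A2: Echo compares 4, 7, 6 and picks Medium; Delta would get 1.
- A3: Echo compares 4, 4, 10 and picks Heavy; Delta would get 9.
- A4: Echo compares 3, 7, 2 and picks Medium; Delta would get 10.
Among 5, 9, 1, 9, 10, the best is 10 at A4. Subgame-perfect outcome: (A4, Medium) with payoffs (10, 7).
For the simultaneous game, intersect best replies.
Delta's best replies: Light→A1; Medium→A3; Heavy→A4.
Echo's best replies: A0→Medium; A1→Light; A2→Medium; A3→Heavy; A4→Medium.
The unique mutual best reply is (A1, Light), giving (9, 10).
Delta's commitment gain: 10 − 9 = 1.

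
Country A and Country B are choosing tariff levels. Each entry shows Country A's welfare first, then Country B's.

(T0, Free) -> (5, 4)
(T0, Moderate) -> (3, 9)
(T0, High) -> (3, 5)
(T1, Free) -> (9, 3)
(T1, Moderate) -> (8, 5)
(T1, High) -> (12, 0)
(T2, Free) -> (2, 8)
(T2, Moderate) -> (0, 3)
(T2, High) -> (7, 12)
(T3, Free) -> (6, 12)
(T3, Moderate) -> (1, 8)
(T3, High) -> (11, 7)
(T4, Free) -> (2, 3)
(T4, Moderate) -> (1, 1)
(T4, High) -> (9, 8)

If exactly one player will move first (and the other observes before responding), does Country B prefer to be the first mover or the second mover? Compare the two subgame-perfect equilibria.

second

If Country A leads: Country B's best replies are T0→Moderate, T1→Moderate, T2→High, T3→Free, T4→High; Country A's induced payoffs 3, 8, 7, 6, 9; outcome (T4, High), payoffs (9, 8).
If Country B leads: Country A's best replies are Free→T1, Moderate→T1, High→T1; Country B's induced payoffs 3, 5, 0; outcome (T1, Moderate), payoffs (8, 5).
Country B gets 5 moving first and 8 moving second, so Country B prefers to move second.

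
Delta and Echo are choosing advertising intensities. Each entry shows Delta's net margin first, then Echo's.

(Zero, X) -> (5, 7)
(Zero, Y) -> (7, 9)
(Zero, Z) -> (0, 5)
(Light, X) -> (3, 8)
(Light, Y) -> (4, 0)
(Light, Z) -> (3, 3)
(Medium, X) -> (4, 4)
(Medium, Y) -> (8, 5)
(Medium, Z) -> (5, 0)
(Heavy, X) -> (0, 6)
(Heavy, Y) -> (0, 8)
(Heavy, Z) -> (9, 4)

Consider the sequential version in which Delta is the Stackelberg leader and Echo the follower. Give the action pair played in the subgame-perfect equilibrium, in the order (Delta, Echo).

Solve by backward induction (Delta leads).
- Zero → Echo plays Y (best of 7, 9, 5); Delta gets 7.
- Light → Echo plays X (best of 8, 0, 3); Delta gets 3.
- Medium → Echo plays Y (best of 4, 5, 0); Delta gets 8.
- Heavy → Echo plays Y (best of 6, 8, 4); Delta gets 0.
Maximizing over 7, 3, 8, 0, Delta chooses Medium. Subgame-perfect outcome: (Medium, Y) with payoffs (8, 5).

(Medium, Y)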